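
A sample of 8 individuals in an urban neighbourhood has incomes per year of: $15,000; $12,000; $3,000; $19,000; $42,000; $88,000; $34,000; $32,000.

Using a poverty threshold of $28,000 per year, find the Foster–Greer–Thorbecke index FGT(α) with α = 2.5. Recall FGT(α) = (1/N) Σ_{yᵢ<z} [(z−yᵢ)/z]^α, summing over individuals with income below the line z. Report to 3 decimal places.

Poor units: $3,000, $12,000, $15,000, $19,000 (q = 4 of N = 8).
Shortfall ratios: (28000−3000)/28000 = 0.8929; (28000−12000)/28000 = 0.5714; (28000−15000)/28000 = 0.4643; (28000−19000)/28000 = 0.3214.
Raised to α = 2.5: 0.75328; 0.24683; 0.14688; 0.05857.
Sum = 1.205566; FGT(2.5) = 1.205566 / 8 = 0.151.

0.151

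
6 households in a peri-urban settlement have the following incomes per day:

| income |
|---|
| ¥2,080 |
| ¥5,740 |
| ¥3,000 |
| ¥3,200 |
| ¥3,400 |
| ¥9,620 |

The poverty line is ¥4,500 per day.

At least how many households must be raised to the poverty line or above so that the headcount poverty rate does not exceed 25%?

4 of the 6 households are poor, so H = 4/6 = 0.667.
A headcount ratio of at most 25% allows at most ⌊0.25 × 6⌋ = 1 poor households.
So at least 4 − 1 = 3 must be lifted.

3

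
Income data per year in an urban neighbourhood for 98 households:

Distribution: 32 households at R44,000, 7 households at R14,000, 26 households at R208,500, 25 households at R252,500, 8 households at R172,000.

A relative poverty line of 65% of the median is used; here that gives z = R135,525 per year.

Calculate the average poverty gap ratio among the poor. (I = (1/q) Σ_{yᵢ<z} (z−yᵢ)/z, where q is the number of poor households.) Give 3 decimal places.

Incomes under z: 7×R14,000, 32×R44,000 (q = 39 of N = 98).
Shortfall ratios (z−y)/z: 0.8967 (×7), 0.6753 (×32); sum = 27.887659.
I averages over the q = 39 poor units only: 27.887659 / 39 = 0.715.

0.715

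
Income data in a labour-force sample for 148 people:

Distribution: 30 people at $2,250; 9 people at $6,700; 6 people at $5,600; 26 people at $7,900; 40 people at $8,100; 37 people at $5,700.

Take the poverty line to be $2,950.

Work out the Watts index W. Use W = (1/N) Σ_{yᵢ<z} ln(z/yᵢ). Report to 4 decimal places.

0.0549

Incomes under z: 30×$2,250 (q = 30 of N = 148).
Log shortfalls: ln(2950/2250) = 0.2709 (×30).
W = 8.126249 / 148 = 0.0549.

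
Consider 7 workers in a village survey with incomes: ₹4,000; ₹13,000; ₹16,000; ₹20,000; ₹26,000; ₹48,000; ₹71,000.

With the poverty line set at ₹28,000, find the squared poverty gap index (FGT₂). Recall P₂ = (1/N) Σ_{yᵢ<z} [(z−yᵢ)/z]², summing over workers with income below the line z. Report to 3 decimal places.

Incomes under z: ₹4,000, ₹13,000, ₹16,000, ₹20,000, ₹26,000 (q = 5 of N = 7).
Normalized shortfalls: (28000−4000)/28000 = 0.8571; (28000−13000)/28000 = 0.5357; (28000−16000)/28000 = 0.4286; (28000−20000)/28000 = 0.2857; (28000−26000)/28000 = 0.0714.
Squared: 0.7347; 0.2870; 0.1837; 0.0816; 0.0051.
Sum = 1.292092; P₂ = 1.292092 / 7 = 0.185.

0.185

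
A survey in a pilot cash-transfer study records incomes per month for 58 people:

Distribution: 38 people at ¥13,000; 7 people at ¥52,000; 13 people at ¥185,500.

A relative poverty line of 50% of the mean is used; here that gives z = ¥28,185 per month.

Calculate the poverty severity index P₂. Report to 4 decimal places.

Poor units: 38×¥13,000 (q = 38 of N = 58).
Relative gaps: (28185−13000)/28185 = 0.5388 (×38).
Squared: 0.2903 (×38).
Sum = 11.030041; P₂ = 11.030041 / 58 = 0.1902.

0.1902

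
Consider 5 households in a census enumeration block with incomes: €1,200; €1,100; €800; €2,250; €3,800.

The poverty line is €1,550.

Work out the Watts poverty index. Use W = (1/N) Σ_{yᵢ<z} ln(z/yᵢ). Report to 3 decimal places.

0.252

Incomes under z: €800, €1,100, €1,200 (q = 3 of N = 5).
Log shortfalls: ln(1550/800) = 0.6614; ln(1550/1100) = 0.3429; ln(1550/1200) = 0.2559.
W = 1.260277 / 5 = 0.252.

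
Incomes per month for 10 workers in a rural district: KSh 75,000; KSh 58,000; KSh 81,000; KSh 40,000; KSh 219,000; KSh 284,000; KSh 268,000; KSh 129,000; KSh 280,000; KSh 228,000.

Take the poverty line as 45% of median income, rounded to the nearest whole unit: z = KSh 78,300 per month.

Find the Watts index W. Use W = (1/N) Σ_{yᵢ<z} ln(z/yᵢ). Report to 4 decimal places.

0.1015

Poor units: KSh 40,000, KSh 58,000, KSh 75,000 (q = 3 of N = 10).
ln(z/y) terms: ln(78300/40000) = 0.6717; ln(78300/58000) = 0.3001; ln(78300/75000) = 0.0431.
W = 1.014832 / 10 = 0.1015.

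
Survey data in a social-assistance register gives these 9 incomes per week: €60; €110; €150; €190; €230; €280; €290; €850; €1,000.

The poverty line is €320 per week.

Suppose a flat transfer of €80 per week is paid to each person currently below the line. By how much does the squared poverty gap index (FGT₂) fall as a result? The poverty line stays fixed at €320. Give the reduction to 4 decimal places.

Before: below the line — €60, €110, €150, €190, €230, €280, €290; squared poverty gap index (FGT₂) = 0.182400.
After the €80 transfer: below the line — €140, €190, €230, €270, €310; squared poverty gap index (FGT₂) = 0.065104.
Reduction = 0.182400 − 0.065104 = 0.1173.

0.1173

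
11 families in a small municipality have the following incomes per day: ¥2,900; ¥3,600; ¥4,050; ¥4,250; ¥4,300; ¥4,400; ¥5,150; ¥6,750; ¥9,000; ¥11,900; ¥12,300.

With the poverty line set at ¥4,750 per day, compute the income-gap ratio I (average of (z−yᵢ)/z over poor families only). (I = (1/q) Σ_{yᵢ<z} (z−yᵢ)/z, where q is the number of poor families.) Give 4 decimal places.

Below z: ¥2,900, ¥3,600, ¥4,050, ¥4,250, ¥4,300, ¥4,400 (q = 6 of N = 11).
Relative gaps: 0.3895, 0.2421, 0.1474, 0.1053, 0.0947, 0.0737; sum = 1.052632.
The income-gap ratio divides by q (the poor only): 1.052632 / 6 = 0.1754.

0.1754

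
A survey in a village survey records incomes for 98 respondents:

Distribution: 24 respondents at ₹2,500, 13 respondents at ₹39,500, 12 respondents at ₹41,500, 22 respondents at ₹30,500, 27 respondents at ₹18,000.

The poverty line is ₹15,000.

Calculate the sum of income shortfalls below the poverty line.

Below z: 24×₹2,500 (q = 24 of N = 98).
Individual gaps: 24×(15000−2500) = 300000.
Aggregate gap = ₹300,000.

₹300,000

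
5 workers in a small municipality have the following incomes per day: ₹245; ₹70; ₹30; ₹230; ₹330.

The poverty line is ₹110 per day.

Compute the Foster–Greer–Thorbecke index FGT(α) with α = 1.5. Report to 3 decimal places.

Poor units: ₹30, ₹70 (q = 2 of N = 5).
Shortfall ratios: (110−30)/110 = 0.7273; (110−70)/110 = 0.3636.
Raised to α = 1.5: 0.62022; 0.21928.
Sum = 0.839501; FGT(1.5) = 0.839501 / 5 = 0.168.

0.168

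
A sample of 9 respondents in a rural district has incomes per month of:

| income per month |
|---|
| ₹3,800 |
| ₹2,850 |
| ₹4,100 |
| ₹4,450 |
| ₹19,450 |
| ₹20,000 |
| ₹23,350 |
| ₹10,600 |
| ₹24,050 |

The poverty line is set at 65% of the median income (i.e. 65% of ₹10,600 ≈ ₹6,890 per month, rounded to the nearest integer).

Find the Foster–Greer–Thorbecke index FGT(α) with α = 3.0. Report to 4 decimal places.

Below z: ₹2,850, ₹3,800, ₹4,100, ₹4,450 (q = 4 of N = 9).
Normalized shortfalls: (6890−2850)/6890 = 0.5864; (6890−3800)/6890 = 0.4485; (6890−4100)/6890 = 0.4049; (6890−4450)/6890 = 0.3541.
Raised to α = 3.0: 0.20160; 0.09020; 0.06640; 0.04441.
Sum = 0.402612; FGT(3.0) = 0.402612 / 9 = 0.0447.

0.0447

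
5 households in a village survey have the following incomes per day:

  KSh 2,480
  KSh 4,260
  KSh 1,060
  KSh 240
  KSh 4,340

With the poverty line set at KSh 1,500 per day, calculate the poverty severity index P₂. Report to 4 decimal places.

0.1583

Poor units: KSh 240, KSh 1,060 (q = 2 of N = 5).
Relative gaps: (1500−240)/1500 = 0.8400; (1500−1060)/1500 = 0.2933.
Squared: 0.7056; 0.0860.
Sum = 0.791644; P₂ = 0.791644 / 5 = 0.1583.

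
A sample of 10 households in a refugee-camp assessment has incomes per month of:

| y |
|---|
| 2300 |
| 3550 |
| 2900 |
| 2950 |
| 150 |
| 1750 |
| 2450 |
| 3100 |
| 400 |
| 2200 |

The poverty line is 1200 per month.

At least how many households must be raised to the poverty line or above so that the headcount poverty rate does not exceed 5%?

2 of the 10 households are poor, so H = 2/10 = 0.200.
A headcount ratio of at most 5% allows at most ⌊0.05 × 10⌋ = 0 poor households.
So at least 2 − 0 = 2 must be lifted.

2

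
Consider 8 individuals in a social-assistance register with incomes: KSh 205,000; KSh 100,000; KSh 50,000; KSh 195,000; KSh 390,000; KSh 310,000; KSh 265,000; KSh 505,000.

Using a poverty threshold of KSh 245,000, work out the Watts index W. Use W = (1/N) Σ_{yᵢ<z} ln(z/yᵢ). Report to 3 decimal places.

Poor units: KSh 50,000, KSh 100,000, KSh 195,000, KSh 205,000 (q = 4 of N = 8).
Log shortfalls: ln(245000/50000) = 1.5892; ln(245000/100000) = 0.8961; ln(245000/195000) = 0.2283; ln(245000/205000) = 0.1782.
W = 2.891830 / 8 = 0.361.

0.361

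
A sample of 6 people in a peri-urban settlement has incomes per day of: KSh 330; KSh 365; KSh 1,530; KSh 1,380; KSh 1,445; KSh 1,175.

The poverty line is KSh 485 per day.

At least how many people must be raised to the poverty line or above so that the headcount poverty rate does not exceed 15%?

2

2 of the 6 people are poor, so H = 2/6 = 0.333.
A headcount ratio of at most 15% allows at most ⌊0.15 × 6⌋ = 0 poor people.
So at least 2 − 0 = 2 must be lifted.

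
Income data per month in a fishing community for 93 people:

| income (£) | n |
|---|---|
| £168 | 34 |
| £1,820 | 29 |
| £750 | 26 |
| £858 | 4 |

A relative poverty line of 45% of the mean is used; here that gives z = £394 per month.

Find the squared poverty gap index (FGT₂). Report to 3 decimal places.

Below the line: 34×£168 (q = 34 of N = 93).
Shortfall ratios: (394−168)/394 = 0.5736 (×34).
Squared: 0.3290 (×34).
Sum = 11.186735; P₂ = 11.186735 / 93 = 0.120.

0.120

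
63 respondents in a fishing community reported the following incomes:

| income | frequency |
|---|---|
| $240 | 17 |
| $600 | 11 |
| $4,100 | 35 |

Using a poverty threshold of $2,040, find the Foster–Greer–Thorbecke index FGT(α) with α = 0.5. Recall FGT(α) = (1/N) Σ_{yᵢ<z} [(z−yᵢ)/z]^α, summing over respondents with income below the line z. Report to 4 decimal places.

Below z: 17×$240, 11×$600 (q = 28 of N = 63).
Gap ratios (z−y)/z: (2040−240)/2040 = 0.8824 (×17); (2040−600)/2040 = 0.7059 (×11).
Raised to α = 0.5: 0.93934 (×17); 0.84017 (×11).
Sum = 25.210568; FGT(0.5) = 25.210568 / 63 = 0.4002.

0.4002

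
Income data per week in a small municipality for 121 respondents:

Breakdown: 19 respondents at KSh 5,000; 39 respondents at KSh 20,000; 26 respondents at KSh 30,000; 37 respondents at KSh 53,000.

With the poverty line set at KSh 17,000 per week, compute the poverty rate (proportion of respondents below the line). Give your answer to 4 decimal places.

19 of the 121 respondents have income below KSh 17,000.
H = 19/121 = 0.1570.

0.1570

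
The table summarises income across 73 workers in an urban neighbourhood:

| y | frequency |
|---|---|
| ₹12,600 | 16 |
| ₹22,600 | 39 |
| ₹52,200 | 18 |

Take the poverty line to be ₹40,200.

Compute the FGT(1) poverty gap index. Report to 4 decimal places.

0.3844

Below the line: 16×₹12,600, 39×₹22,600 (q = 55 of N = 73).
Normalized shortfalls: (40200−12600)/40200 = 0.6866 (×16); (40200−22600)/40200 = 0.4378 (×39).
Σ = 28.059701. Dividing by the full population N = 73 gives P₁ = 0.3844.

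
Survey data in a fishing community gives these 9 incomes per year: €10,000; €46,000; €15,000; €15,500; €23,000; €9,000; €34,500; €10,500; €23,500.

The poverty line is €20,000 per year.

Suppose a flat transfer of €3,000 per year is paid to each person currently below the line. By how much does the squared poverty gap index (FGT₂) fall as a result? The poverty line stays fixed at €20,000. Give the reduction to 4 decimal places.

Before: below the line — €9,000, €10,000, €10,500, €15,000, €15,500; squared poverty gap index (FGT₂) = 0.099028.
After the €3,000 transfer: below the line — €12,000, €13,000, €13,500, €18,000, €18,500; squared poverty gap index (FGT₂) = 0.044861.
Reduction = 0.099028 − 0.044861 = 0.0542.

0.0542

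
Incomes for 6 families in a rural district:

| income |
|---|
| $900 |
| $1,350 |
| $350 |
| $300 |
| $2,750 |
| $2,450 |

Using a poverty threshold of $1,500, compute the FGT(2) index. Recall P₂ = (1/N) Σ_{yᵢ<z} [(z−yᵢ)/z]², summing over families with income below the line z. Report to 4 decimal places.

Below the line: $300, $350, $900, $1,350 (q = 4 of N = 6).
Normalized shortfalls: (1500−300)/1500 = 0.8000; (1500−350)/1500 = 0.7667; (1500−900)/1500 = 0.4000; (1500−1350)/1500 = 0.1000.
Squared: 0.6400; 0.5878; 0.1600; 0.0100.
Sum = 1.397778; P₂ = 1.397778 / 6 = 0.2330.

0.2330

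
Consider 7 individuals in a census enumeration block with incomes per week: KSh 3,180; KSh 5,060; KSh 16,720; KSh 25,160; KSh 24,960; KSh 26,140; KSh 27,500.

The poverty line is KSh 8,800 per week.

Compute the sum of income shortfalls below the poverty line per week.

KSh 9,360

Below z: KSh 3,180, KSh 5,060 (q = 2 of N = 7).
Individual gaps: 8800−3180 = 5620; 8800−5060 = 3740.
Aggregate gap = KSh 9,360.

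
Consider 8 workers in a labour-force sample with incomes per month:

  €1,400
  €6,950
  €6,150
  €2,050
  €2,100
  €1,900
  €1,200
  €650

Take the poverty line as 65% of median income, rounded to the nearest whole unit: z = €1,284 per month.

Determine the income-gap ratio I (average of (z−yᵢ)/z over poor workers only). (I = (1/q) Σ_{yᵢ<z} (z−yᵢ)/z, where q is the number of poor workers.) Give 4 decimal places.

Below z: €650, €1,200 (q = 2 of N = 8).
Shortfall ratios (z−y)/z: 0.4938, 0.0654; sum = 0.559190.
I averages over the q = 2 poor units only: 0.559190 / 2 = 0.2796.

0.2796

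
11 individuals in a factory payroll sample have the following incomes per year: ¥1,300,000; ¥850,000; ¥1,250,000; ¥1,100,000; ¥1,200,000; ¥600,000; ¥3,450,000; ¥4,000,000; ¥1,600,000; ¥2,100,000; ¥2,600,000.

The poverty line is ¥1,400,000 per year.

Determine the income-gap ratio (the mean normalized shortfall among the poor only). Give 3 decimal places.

0.250

Below z: ¥600,000, ¥850,000, ¥1,100,000, ¥1,200,000, ¥1,250,000, ¥1,300,000 (q = 6 of N = 11).
Relative gaps: 0.5714, 0.3929, 0.2143, 0.1429, 0.1071, 0.0714; sum = 1.500000.
I averages over the q = 6 poor units only: 1.500000 / 6 = 0.250.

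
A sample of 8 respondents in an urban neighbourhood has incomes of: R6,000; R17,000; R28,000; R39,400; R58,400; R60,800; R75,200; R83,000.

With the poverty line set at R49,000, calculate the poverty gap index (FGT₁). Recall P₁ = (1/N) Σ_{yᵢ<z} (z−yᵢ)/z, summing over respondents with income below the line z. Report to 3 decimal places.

Below the line: R6,000, R17,000, R28,000, R39,400 (q = 4 of N = 8).
Gap ratios (z−y)/z: (49000−6000)/49000 = 0.8776; (49000−17000)/49000 = 0.6531; (49000−28000)/49000 = 0.4286; (49000−39400)/49000 = 0.1959.
Sum of shortfalls = 2.155102; P₁ averages over all N: 2.155102 / 8 = 0.269.

0.269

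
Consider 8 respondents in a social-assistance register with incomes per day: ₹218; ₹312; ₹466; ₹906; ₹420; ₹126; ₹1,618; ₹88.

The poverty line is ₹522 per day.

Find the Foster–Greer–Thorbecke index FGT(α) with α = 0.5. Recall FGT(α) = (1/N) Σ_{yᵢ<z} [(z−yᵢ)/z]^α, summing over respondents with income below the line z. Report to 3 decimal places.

0.494

Poor units: ₹88, ₹126, ₹218, ₹312, ₹420, ₹466 (q = 6 of N = 8).
Gap ratios (z−y)/z: (522−88)/522 = 0.8314; (522−126)/522 = 0.7586; (522−218)/522 = 0.5824; (522−312)/522 = 0.4023; (522−420)/522 = 0.1954; (522−466)/522 = 0.1073.
Raised to α = 0.5: 0.91182; 0.87099; 0.76314; 0.63427; 0.44204; 0.32754.
Sum = 3.949794; FGT(0.5) = 3.949794 / 8 = 0.494.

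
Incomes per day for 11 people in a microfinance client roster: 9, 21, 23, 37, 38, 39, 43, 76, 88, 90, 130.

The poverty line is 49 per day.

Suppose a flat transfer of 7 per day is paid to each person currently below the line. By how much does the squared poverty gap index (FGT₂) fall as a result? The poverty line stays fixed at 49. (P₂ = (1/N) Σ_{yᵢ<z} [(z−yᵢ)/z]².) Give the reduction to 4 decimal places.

0.0576

Before: below the line — 9, 21, 23, 37, 38, 39, 43; squared poverty gap index (FGT₂) = 0.131044.
After the 7 transfer: below the line — 16, 28, 30, 44, 45, 46; squared poverty gap index (FGT₂) = 0.073492.
Reduction = 0.131044 − 0.073492 = 0.0576.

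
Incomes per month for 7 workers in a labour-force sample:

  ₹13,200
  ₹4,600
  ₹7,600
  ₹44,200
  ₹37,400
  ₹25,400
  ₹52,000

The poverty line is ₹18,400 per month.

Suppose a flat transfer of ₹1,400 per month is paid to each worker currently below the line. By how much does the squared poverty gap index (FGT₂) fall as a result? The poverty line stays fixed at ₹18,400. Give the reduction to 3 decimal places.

Before: below the line — ₹4,600, ₹7,600, ₹13,200; squared poverty gap index (FGT₂) = 0.14098.
After the ₹1,400 transfer: below the line — ₹6,000, ₹9,000, ₹14,600; squared poverty gap index (FGT₂) = 0.10826.
Reduction = 0.14098 − 0.10826 = 0.033.

0.033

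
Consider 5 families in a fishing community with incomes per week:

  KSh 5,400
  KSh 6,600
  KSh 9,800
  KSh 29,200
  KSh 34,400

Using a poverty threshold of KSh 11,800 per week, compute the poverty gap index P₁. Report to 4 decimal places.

0.2305

Poor units: KSh 5,400, KSh 6,600, KSh 9,800 (q = 3 of N = 5).
Normalized shortfalls: (11800−5400)/11800 = 0.5424; (11800−6600)/11800 = 0.4407; (11800−9800)/11800 = 0.1695.
Sum of shortfalls = 1.152542; P₁ averages over all N: 1.152542 / 5 = 0.2305.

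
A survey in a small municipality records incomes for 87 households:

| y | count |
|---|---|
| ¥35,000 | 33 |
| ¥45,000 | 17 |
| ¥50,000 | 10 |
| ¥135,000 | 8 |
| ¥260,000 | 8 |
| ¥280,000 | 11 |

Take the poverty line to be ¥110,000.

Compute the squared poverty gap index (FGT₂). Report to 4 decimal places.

0.2788

Poor units: 33×¥35,000, 17×¥45,000, 10×¥50,000 (q = 60 of N = 87).
Shortfall ratios: (110000−35000)/110000 = 0.6818 (×33); (110000−45000)/110000 = 0.5909 (×17); (110000−50000)/110000 = 0.5455 (×10).
Squared: 0.4649 (×33); 0.3492 (×17); 0.2975 (×10).
Sum = 24.252066; P₂ = 24.252066 / 87 = 0.2788.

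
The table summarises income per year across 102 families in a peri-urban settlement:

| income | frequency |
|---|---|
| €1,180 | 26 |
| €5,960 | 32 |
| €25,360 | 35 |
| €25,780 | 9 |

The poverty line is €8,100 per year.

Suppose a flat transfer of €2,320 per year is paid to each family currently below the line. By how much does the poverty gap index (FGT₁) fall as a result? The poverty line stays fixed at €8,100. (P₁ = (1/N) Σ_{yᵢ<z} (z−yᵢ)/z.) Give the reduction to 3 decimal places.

Before: below the line — 26×€1,180, 32×€5,960; poverty gap index (FGT₁) = 0.30065.
After the €2,320 transfer: below the line — 26×€3,500; poverty gap index (FGT₁) = 0.14476.
Reduction = 0.30065 − 0.14476 = 0.156.

0.156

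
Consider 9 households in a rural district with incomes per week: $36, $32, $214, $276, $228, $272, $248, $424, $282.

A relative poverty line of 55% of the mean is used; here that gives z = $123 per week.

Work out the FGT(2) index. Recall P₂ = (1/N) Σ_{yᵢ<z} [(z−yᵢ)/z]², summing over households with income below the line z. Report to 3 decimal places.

Incomes under z: $32, $36 (q = 2 of N = 9).
Shortfall ratios: (123−32)/123 = 0.7398; (123−36)/123 = 0.7073.
Squared: 0.5474; 0.5003.
Sum = 1.047657; P₂ = 1.047657 / 9 = 0.116.

0.116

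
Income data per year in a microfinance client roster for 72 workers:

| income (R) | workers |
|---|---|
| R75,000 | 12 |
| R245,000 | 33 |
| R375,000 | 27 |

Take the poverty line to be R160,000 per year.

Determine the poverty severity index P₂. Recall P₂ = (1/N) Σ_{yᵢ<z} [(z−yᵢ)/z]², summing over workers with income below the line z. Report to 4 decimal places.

0.0470

Below z: 12×R75,000 (q = 12 of N = 72).
Gap ratios (z−y)/z: (160000−75000)/160000 = 0.5312 (×12).
Squared: 0.2822 (×12).
Sum = 3.386719; P₂ = 3.386719 / 72 = 0.0470.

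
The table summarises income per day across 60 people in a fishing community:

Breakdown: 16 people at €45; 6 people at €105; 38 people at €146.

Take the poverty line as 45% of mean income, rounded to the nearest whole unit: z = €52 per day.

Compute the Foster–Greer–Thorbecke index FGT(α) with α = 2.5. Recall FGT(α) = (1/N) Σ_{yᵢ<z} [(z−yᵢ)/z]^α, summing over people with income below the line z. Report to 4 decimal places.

Below z: 16×€45 (q = 16 of N = 60).
Normalized shortfalls: (52−45)/52 = 0.1346 (×16).
Raised to α = 2.5: 0.00665 (×16).
Sum = 0.106379; FGT(2.5) = 0.106379 / 60 = 0.0018.

0.0018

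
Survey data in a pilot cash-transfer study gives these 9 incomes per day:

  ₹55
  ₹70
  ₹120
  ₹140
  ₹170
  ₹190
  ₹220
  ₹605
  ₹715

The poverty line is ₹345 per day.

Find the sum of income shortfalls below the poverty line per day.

₹1,450

Below z: ₹55, ₹70, ₹120, ₹140, ₹170, ₹190, ₹220 (q = 7 of N = 9).
Individual gaps: 345−55 = 290; 345−70 = 275; 345−120 = 225; 345−140 = 205; 345−170 = 175; 345−190 = 155; 345−220 = 125.
Aggregate gap = ₹1,450.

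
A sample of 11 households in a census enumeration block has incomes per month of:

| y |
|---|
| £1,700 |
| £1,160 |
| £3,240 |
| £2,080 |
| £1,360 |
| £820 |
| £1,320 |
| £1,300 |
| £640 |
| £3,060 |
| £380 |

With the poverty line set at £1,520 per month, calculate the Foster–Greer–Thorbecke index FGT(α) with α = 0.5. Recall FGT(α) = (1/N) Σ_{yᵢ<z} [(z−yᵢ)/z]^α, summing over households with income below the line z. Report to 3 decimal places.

Below the line: £380, £640, £820, £1,160, £1,300, £1,320, £1,360 (q = 7 of N = 11).
Shortfall ratios: (1520−380)/1520 = 0.7500; (1520−640)/1520 = 0.5789; (1520−820)/1520 = 0.4605; (1520−1160)/1520 = 0.2368; (1520−1300)/1520 = 0.1447; (1520−1320)/1520 = 0.1316; (1520−1360)/1520 = 0.1053.
Raised to α = 0.5: 0.86603; 0.76089; 0.67862; 0.48666; 0.38044; 0.36274; 0.32444.
Sum = 3.859820; FGT(0.5) = 3.859820 / 11 = 0.351.

0.351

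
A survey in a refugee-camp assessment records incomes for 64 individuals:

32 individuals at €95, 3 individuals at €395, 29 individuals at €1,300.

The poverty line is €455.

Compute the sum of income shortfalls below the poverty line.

€11,700

Poor units: 32×€95, 3×€395 (q = 35 of N = 64).
Individual gaps: 32×(455−95) = 11520; 3×(455−395) = 180.
Aggregate gap = €11,700.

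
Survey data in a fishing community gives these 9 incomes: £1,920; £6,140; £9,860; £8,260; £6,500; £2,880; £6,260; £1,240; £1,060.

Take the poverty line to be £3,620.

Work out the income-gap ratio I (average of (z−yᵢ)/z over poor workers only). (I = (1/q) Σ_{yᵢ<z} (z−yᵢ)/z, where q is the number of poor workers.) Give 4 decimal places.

0.5097

Below the line: £1,060, £1,240, £1,920, £2,880 (q = 4 of N = 9).
Shortfall ratios (z−y)/z: 0.7072, 0.6575, 0.4696, 0.2044; sum = 2.038674.
The income-gap ratio divides by q (the poor only): 2.038674 / 4 = 0.5097.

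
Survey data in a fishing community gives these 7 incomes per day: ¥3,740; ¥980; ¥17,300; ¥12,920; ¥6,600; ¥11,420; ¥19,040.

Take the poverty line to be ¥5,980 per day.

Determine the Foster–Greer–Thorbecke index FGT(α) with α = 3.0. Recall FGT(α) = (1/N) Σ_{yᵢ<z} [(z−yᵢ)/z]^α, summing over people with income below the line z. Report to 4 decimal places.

0.0910

Poor units: ¥980, ¥3,740 (q = 2 of N = 7).
Gap ratios (z−y)/z: (5980−980)/5980 = 0.8361; (5980−3740)/5980 = 0.3746.
Raised to α = 3.0: 0.58453; 0.05256.
Sum = 0.637088; FGT(3.0) = 0.637088 / 7 = 0.0910.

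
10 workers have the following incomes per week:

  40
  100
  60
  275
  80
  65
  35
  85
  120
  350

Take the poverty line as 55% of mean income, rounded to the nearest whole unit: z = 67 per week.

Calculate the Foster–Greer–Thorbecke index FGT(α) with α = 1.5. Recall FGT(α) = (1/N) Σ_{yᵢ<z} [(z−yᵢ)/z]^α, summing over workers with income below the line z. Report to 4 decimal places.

0.0625

Incomes under z: 35, 40, 60, 65 (q = 4 of N = 10).
Gap ratios (z−y)/z: (67−35)/67 = 0.4776; (67−40)/67 = 0.4030; (67−60)/67 = 0.1045; (67−65)/67 = 0.0299.
Raised to α = 1.5: 0.33008; 0.25582; 0.03377; 0.00516.
Sum = 0.624822; FGT(1.5) = 0.624822 / 10 = 0.0625.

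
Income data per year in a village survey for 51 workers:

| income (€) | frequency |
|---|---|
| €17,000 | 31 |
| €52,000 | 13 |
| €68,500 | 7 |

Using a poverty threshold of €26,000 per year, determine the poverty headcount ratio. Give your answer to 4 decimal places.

0.6078

31 of the 51 workers have income below €26,000.
H = 31/51 = 0.6078.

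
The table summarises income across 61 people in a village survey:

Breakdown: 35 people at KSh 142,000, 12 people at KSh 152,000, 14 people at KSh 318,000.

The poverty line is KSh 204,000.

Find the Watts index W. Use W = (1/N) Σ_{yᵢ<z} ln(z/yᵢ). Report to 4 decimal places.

0.2658

Poor units: 35×KSh 142,000, 12×KSh 152,000 (q = 47 of N = 61).
Log gaps: ln(204000/142000) = 0.3623 (×35); ln(204000/152000) = 0.2942 (×12).
W = 16.211126 / 61 = 0.2658.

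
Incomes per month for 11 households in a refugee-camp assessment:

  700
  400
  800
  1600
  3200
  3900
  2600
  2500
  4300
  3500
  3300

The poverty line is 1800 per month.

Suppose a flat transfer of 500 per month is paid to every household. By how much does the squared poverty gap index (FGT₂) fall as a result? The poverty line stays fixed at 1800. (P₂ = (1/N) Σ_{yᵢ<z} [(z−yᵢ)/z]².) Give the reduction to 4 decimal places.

0.0783

Before: below the line — 400, 700, 800, 1600; squared poverty gap index (FGT₂) = 0.118126.
After the 500 transfer: below the line — 900, 1200, 1300; squared poverty gap index (FGT₂) = 0.039843.
Reduction = 0.118126 − 0.039843 = 0.0783.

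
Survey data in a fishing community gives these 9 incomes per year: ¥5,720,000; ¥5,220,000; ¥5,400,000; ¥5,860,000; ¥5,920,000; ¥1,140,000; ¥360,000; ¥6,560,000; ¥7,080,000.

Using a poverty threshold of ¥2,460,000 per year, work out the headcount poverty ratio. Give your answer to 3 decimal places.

0.222

2 of the 9 individuals have income below ¥2,460,000.
H = 2/9 = 0.222.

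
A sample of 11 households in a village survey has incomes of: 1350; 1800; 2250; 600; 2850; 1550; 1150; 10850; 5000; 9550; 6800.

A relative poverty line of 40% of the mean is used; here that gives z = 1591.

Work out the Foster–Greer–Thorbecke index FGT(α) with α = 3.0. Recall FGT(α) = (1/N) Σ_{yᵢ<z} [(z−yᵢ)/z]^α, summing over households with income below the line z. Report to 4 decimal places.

0.0242

Poor units: 600, 1150, 1350, 1550 (q = 4 of N = 11).
Normalized shortfalls: (1591−600)/1591 = 0.6229; (1591−1150)/1591 = 0.2772; (1591−1350)/1591 = 0.1515; (1591−1550)/1591 = 0.0258.
Raised to α = 3.0: 0.24166; 0.02130; 0.00348; 0.00002.
Sum = 0.266452; FGT(3.0) = 0.266452 / 11 = 0.0242.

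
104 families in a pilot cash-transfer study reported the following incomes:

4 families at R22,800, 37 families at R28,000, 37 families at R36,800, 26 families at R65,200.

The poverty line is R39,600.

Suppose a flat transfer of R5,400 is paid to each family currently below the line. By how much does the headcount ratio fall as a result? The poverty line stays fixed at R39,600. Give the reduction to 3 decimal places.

Before: below the line — 4×R22,800, 37×R28,000, 37×R36,800; headcount ratio = 0.75000.
After the R5,400 transfer: below the line — 4×R28,200, 37×R33,400; headcount ratio = 0.39423.
Reduction = 0.75000 − 0.39423 = 0.356.

0.356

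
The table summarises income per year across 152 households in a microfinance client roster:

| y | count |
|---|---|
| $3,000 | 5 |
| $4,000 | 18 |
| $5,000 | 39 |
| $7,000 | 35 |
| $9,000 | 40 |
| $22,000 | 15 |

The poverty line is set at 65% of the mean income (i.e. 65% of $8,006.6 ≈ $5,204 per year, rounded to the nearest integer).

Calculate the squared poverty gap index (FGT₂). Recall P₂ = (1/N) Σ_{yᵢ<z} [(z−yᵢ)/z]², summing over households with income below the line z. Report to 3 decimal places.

0.013

Below z: 5×$3,000, 18×$4,000, 39×$5,000 (q = 62 of N = 152).
Gap ratios (z−y)/z: (5204−3000)/5204 = 0.4235 (×5); (5204−4000)/5204 = 0.2314 (×18); (5204−5000)/5204 = 0.0392 (×39).
Squared: 0.1794 (×5); 0.0535 (×18); 0.0015 (×39).
Sum = 1.920277; P₂ = 1.920277 / 152 = 0.013.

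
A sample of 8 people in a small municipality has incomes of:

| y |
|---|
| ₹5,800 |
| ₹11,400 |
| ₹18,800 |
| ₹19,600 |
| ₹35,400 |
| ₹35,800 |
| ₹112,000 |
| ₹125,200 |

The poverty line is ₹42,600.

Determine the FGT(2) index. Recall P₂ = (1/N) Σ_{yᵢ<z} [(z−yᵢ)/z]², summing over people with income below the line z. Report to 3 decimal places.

0.243

Incomes under z: ₹5,800, ₹11,400, ₹18,800, ₹19,600, ₹35,400, ₹35,800 (q = 6 of N = 8).
Normalized shortfalls: (42600−5800)/42600 = 0.8638; (42600−11400)/42600 = 0.7324; (42600−18800)/42600 = 0.5587; (42600−19600)/42600 = 0.5399; (42600−35400)/42600 = 0.1690; (42600−35800)/42600 = 0.1596.
Squared: 0.7462; 0.5364; 0.3121; 0.2915; 0.0286; 0.0255.
Sum = 1.940312; P₂ = 1.940312 / 8 = 0.243.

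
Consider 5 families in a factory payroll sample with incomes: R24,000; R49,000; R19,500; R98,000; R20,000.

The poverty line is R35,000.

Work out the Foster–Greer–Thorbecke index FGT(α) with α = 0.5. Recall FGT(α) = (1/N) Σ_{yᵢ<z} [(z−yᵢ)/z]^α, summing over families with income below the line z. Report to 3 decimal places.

0.376

Incomes under z: R19,500, R20,000, R24,000 (q = 3 of N = 5).
Normalized shortfalls: (35000−19500)/35000 = 0.4429; (35000−20000)/35000 = 0.4286; (35000−24000)/35000 = 0.3143.
Raised to α = 0.5: 0.66548; 0.65465; 0.56061.
Sum = 1.880741; FGT(0.5) = 1.880741 / 5 = 0.376.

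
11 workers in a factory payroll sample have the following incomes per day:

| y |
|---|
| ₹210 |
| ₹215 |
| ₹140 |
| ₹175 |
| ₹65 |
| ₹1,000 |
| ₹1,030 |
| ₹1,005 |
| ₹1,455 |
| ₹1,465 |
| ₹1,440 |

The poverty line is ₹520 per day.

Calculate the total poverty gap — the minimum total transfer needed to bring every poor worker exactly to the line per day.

₹1,795

Below the line: ₹65, ₹140, ₹175, ₹210, ₹215 (q = 5 of N = 11).
Individual gaps: 520−65 = 455; 520−140 = 380; 520−175 = 345; 520−210 = 310; 520−215 = 305.
Aggregate gap = ₹1,795.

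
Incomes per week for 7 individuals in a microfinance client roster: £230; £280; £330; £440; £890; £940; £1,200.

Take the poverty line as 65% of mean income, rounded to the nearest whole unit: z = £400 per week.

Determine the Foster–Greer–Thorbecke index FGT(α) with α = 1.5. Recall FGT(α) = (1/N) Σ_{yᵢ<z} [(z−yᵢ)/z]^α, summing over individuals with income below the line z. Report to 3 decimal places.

Below the line: £230, £280, £330 (q = 3 of N = 7).
Relative gaps: (400−230)/400 = 0.4250; (400−280)/400 = 0.3000; (400−330)/400 = 0.1750.
Raised to α = 1.5: 0.27707; 0.16432; 0.07321.
Sum = 0.514591; FGT(1.5) = 0.514591 / 7 = 0.074.

0.074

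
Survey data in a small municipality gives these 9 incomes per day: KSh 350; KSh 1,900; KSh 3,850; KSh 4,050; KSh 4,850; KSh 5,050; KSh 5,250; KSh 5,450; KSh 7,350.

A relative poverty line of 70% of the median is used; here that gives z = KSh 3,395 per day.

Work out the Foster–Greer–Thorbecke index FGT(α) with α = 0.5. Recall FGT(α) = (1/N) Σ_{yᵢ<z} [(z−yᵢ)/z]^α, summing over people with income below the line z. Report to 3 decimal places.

Incomes under z: KSh 350, KSh 1,900 (q = 2 of N = 9).
Relative gaps: (3395−350)/3395 = 0.8969; (3395−1900)/3395 = 0.4404.
Raised to α = 0.5: 0.94705; 0.66359.
Sum = 1.610643; FGT(0.5) = 1.610643 / 9 = 0.179.

0.179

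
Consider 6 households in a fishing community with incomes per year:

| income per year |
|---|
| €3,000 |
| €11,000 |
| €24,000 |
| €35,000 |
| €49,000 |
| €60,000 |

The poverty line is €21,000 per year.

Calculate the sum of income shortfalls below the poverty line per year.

€28,000

Below z: €3,000, €11,000 (q = 2 of N = 6).
Individual gaps: 21000−3000 = 18000; 21000−11000 = 10000.
Aggregate gap = €28,000.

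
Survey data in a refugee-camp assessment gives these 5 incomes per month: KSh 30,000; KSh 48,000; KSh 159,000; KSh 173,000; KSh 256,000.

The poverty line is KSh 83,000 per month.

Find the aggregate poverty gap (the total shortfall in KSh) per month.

Below the line: KSh 30,000, KSh 48,000 (q = 2 of N = 5).
Individual gaps: 83000−30000 = 53000; 83000−48000 = 35000.
Aggregate gap = KSh 88,000.

KSh 88,000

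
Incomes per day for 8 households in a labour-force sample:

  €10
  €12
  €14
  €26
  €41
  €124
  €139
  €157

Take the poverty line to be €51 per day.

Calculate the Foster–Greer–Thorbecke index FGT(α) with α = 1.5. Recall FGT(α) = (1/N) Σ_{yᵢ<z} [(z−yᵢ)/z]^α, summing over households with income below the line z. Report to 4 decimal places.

Poor units: €10, €12, €14, €26, €41 (q = 5 of N = 8).
Relative gaps: (51−10)/51 = 0.8039; (51−12)/51 = 0.7647; (51−14)/51 = 0.7255; (51−26)/51 = 0.4902; (51−41)/51 = 0.1961.
Raised to α = 1.5: 0.72081; 0.66872; 0.61794; 0.34321; 0.08682.
Sum = 2.437498; FGT(1.5) = 2.437498 / 8 = 0.3047.

0.3047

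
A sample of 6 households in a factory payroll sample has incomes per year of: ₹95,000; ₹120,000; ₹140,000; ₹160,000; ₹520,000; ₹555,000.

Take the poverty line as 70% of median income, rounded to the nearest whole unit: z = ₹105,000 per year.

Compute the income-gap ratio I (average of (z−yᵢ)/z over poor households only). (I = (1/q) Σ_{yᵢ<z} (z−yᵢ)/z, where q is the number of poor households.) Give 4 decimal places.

Poor units: ₹95,000 (q = 1 of N = 6).
Shortfall ratios (z−y)/z: 0.0952; sum = 0.095238.
The income-gap ratio divides by q (the poor only): 0.095238 / 1 = 0.0952.

0.0952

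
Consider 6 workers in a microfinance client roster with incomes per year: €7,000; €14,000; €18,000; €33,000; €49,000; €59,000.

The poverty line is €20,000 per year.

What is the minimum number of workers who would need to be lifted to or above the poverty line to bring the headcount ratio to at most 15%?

3

Currently q = 3 of N = 6 are below the line (H = 0.500).
A headcount ratio of at most 15% allows at most ⌊0.15 × 6⌋ = 0 poor workers.
So at least 3 − 0 = 3 must be lifted.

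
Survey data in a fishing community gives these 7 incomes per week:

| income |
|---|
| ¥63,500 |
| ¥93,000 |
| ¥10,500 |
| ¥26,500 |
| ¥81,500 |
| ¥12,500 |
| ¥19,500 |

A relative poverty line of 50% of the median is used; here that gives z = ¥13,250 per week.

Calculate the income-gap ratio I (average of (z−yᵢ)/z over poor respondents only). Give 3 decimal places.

0.132

Below the line: ¥10,500, ¥12,500 (q = 2 of N = 7).
Shortfall ratios (z−y)/z: 0.2075, 0.0566; sum = 0.264151.
I averages over the q = 2 poor units only: 0.264151 / 2 = 0.132.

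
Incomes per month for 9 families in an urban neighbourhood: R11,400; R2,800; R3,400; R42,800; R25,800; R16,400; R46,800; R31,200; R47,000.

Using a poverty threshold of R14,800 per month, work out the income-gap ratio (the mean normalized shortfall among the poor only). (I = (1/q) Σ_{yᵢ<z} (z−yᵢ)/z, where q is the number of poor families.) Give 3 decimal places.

0.604

Poor units: R2,800, R3,400, R11,400 (q = 3 of N = 9).
Relative gaps: 0.8108, 0.7703, 0.2297; sum = 1.810811.
The income-gap ratio divides by q (the poor only): 1.810811 / 3 = 0.604.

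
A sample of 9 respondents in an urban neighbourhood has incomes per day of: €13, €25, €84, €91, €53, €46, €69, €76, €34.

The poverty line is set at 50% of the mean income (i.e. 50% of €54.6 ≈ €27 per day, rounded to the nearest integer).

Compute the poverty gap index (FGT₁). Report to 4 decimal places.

0.0658

Below the line: €13, €25 (q = 2 of N = 9).
Gap ratios (z−y)/z: (27−13)/27 = 0.5185; (27−25)/27 = 0.0741.
Σ = 0.592593. Dividing by the full population N = 9 gives P₁ = 0.0658.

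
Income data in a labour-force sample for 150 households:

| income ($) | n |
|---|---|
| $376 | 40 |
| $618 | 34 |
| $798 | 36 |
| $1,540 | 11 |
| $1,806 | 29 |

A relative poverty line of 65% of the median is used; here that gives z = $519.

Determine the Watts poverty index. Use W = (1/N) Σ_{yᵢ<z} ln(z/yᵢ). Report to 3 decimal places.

Incomes under z: 40×$376 (q = 40 of N = 150).
Log shortfalls: ln(519/376) = 0.3223 (×40).
W = 12.892590 / 150 = 0.086.

0.086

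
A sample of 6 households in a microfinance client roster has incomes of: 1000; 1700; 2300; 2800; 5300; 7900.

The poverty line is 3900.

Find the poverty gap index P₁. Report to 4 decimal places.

0.3333

Below z: 1000, 1700, 2300, 2800 (q = 4 of N = 6).
Shortfall ratios: (3900−1000)/3900 = 0.7436; (3900−1700)/3900 = 0.5641; (3900−2300)/3900 = 0.4103; (3900−2800)/3900 = 0.2821.
Sum of shortfalls = 2.000000; P₁ averages over all N: 2.000000 / 6 = 0.3333.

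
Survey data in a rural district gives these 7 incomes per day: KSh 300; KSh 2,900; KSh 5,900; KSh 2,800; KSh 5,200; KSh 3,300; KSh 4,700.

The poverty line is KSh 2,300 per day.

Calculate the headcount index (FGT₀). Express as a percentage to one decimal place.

14.3%

1 of the 7 individuals have income below KSh 2,300.
H = 1/7 = 14.3%.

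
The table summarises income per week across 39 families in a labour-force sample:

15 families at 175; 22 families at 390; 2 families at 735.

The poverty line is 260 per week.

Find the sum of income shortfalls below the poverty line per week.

1275

Poor units: 15×175 (q = 15 of N = 39).
Individual gaps: 15×(260−175) = 1275.
Aggregate gap = 1275.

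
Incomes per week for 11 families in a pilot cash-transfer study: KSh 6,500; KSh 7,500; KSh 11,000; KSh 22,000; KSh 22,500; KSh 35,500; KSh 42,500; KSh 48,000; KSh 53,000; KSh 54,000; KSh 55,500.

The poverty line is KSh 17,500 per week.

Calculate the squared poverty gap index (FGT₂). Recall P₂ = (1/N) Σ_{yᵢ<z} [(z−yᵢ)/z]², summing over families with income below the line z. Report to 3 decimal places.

Below the line: KSh 6,500, KSh 7,500, KSh 11,000 (q = 3 of N = 11).
Shortfall ratios: (17500−6500)/17500 = 0.6286; (17500−7500)/17500 = 0.5714; (17500−11000)/17500 = 0.3714.
Squared: 0.3951; 0.3265; 0.1380.
Sum = 0.859592; P₂ = 0.859592 / 11 = 0.078.

0.078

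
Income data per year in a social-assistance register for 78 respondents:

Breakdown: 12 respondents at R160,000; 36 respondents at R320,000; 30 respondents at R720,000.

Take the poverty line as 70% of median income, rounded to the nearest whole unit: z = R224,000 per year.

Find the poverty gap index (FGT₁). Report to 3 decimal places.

0.044

Below the line: 12×R160,000 (q = 12 of N = 78).
Relative gaps: (224000−160000)/224000 = 0.2857 (×12).
Σ = 3.428571. Dividing by the full population N = 78 gives P₁ = 0.044.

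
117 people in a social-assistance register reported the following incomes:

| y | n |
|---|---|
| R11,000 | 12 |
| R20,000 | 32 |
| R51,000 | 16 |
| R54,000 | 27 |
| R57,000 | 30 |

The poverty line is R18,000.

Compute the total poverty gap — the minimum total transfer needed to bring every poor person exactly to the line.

R84,000

Below z: 12×R11,000 (q = 12 of N = 117).
Individual gaps: 12×(18000−11000) = 84000.
Aggregate gap = R84,000.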